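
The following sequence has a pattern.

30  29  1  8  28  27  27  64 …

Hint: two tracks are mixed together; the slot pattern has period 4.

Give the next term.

26

Reading positions in blocks of 4 reveals the pattern AABB — 2 tracks woven together.
Track A: 30, 29, 28, 27 (linear: a_n = 31 − n).
Track B: 1, 8, 27, 64 (perfect cubes starting at 1³).
Term 9 comes from track A (its 5th entry): 26.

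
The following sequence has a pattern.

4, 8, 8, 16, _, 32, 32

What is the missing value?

16

Positions 1, 3, 5, … form one subsequence and positions 2, 4, 6, … form another.
Stream A: 4, 8, ?, 32 — powers 2^2, 2^3, 2^4, ….
Stream B: 8, 16, 32 — geometric with ratio 2.
So the missing entry in stream A is 16.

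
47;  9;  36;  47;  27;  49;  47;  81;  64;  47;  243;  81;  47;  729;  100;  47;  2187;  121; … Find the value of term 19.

Split by position mod 3: positions 1, 4, 7, … form one track, and each other residue class forms its own.
Subsequence A: 47, 47, 47, 47, 47, 47 (constant 47).
Subsequence B: 9, 27, 81, 243, 729, 2187 (powers of 3).
Subsequence C: 36, 49, 64, 81, 100, 121 (perfect squares starting at 6²).
Position 19 falls in subsequence A as its term 7, giving 47.

47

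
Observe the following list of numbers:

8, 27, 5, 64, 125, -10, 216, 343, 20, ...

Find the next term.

512

Reading positions in blocks of 3 reveals the pattern AAB — 2 tracks woven together.
Track A = 8, 27, 64, 125, 216, 343: perfect cubes starting at 2³.
Track B = 5, -10, 20: a geometric progression (common ratio -2).
Term 10 comes from track A (its 7th entry): 512.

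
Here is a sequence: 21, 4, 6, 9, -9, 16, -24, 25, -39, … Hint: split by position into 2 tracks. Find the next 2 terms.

The terms cycle through 2 interleaved subsequences.
Subsequence A = 21, 6, -9, -24, -39: arithmetic, step −15.
Subsequence B = 4, 9, 16, 25: perfect squares starting at 2².
The 10th slot belongs to subsequence B; its 5th term is 36.
Position 11 → subsequence A, term 6 = -54.

36, -54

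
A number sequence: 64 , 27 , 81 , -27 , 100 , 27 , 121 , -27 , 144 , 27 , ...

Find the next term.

Positions 1, 3, 5, … form one subsequence and positions 2, 4, 6, … form another.
Track A is 64, 81, 100, 121, 144, which is consecutive squares n² from n = 8.
Track B is 27, -27, 27, -27, 27, which is the oscillation 27·(−1)^(n+1).
Term 11 comes from track A (its 6th entry): 169.

169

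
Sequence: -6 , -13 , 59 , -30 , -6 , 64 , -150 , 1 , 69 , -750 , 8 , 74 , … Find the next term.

Read the sequence 3 terms at a time; column i is its own pattern.
Subsequence A = -6, -30, -150, -750: a geometric progression (common ratio 5).
Subsequence B = -13, -6, 1, 8: arithmetic with common difference +7.
Subsequence C = 59, 64, 69, 74: arithmetic with common difference +5.
Position 13 → subsequence A, term 5 = -3750.

-3750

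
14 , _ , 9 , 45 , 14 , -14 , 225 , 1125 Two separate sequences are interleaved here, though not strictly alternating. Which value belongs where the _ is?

-14

The slot pattern repeats as AABB (period 4), so there are 2 interleaved tracks.
Track A is 14, ?, 14, -14, which is alternating ±14.
Track B is 9, 45, 225, 1125, which is geometric with ratio 5.
So the missing entry in track A is -14.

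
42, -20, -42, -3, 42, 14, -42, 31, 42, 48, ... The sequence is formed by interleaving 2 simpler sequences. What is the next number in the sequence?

Odd-indexed and even-indexed terms follow separate rules.
Subsequence A: 42, -42, 42, -42, 42. Alternating ±42.
Subsequence B: -20, -3, 14, 31, 48. Linear: a_n = -37 + 17·n.
Position 11 falls in subsequence A as its term 6, giving -42.

-42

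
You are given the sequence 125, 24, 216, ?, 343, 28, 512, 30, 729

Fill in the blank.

The terms cycle through 2 interleaved subsequences.
Stream A is 125, 216, 343, 512, 729, which is the cubes 5³, 6³, 7³, ….
Stream B is 24, ?, 28, 30, which is arithmetic with common difference +2.
Stream B's pattern makes the blank 26.

26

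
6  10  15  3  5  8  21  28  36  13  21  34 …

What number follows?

Reading positions in blocks of 6 reveals the pattern AAABBB — 2 tracks woven together.
Track A = 6, 10, 15, 21, 28, 36: triangular numbers starting at T_3.
Track B = 3, 5, 8, 13, 21, 34: a Fibonacci-like recurrence a_n = a_{n-1} + a_{n-2}.
Term 13 comes from track A (its 7th entry): 45.

45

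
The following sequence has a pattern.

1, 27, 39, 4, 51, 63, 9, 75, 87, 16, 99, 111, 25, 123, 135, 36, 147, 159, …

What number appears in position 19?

Positions follow the repeating pattern ABB; grouping by letter gives 2 tracks.
Stream A = 1, 4, 9, 16, 25, 36: consecutive squares n² from n = 1.
Stream B = 27, 39, 51, 63, 75, 87, 99, 111, 123, 135, 147, 159: arithmetic, step +12.
Position 19 falls in stream A as its term 7, giving 49.

49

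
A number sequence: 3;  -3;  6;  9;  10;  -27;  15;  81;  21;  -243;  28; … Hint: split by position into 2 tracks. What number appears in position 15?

45

Odd-indexed and even-indexed terms follow separate rules.
Subsequence A: 3, 6, 10, 15, 21, 28. The triangular numbers T_2, T_3, ….
Subsequence B: -3, 9, -27, 81, -243. Multiplying by -3 each time.
Position 15 falls in subsequence A as its term 8, giving 45.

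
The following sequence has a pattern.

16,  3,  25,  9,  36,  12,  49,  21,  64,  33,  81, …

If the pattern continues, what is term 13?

100

Taking every 2nd term gives 2 separate tracks.
Track A: 16, 25, 36, 49, 64, 81 (perfect squares starting at 4²).
Track B: 3, 9, 12, 21, 33 (a Fibonacci-like recurrence a_n = a_{n-1} + a_{n-2}).
Term 13 comes from track A (its 7th entry): 100.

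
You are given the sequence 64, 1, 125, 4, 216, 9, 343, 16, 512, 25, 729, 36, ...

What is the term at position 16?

64

Odd-indexed and even-indexed terms follow separate rules.
Stream A: 64, 125, 216, 343, 512, 729 (the cubes 4³, 5³, 6³, …).
Stream B: 1, 4, 9, 16, 25, 36 (the squares 1², 2², 3², …).
Term 16 comes from stream B (its 8th entry): 64.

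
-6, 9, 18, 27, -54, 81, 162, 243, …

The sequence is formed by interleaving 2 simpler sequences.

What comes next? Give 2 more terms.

The terms cycle through 2 interleaved subsequences.
Stream A is -6, 18, -54, 162, which is geometric, ×-3 each step.
Stream B is 9, 27, 81, 243, which is powers 3^2, 3^3, 3^4, ….
Position 9 falls in stream A as its term 5, giving -486.
Position 10 falls in stream B as its term 5, giving 729.

-486, 729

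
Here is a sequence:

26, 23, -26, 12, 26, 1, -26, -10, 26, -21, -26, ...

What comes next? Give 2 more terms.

-32, 26

Odd-indexed and even-indexed terms follow separate rules.
Track A: 26, -26, 26, -26, 26, -26 — alternating ±26.
Track B: 23, 12, 1, -10, -21 — subtracting 11 each time.
Term 12 comes from track B (its 6th entry): -32.
Term 13 comes from track A (its 7th entry): 26.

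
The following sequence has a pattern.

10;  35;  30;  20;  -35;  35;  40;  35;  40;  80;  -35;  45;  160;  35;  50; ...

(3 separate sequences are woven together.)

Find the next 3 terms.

320, -35, 55

Taking every 3rd term gives 3 separate tracks.
Track A is 10, 20, 40, 80, 160, which is geometric with ratio 2.
Track B is 35, -35, 35, -35, 35, which is alternating ±35.
Track C is 30, 35, 40, 45, 50, which is adding 5 each time.
Position 16 falls in track A as its term 6, giving 320.
Position 17 → track B, term 6 = -35.
Position 18 → track C, term 6 = 55.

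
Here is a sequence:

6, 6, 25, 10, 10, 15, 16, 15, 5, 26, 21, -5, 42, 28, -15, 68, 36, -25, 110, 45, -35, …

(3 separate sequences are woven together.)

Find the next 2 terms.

178, 55

Split by position mod 3 into 3 tracks.
Subsequence A: 6, 10, 16, 26, 42, 68, 110 — each term equals the sum of the previous two.
Subsequence B: 6, 10, 15, 21, 28, 36, 45 — triangular numbers n(n+1)/2 for n = 3, 4, ….
Subsequence C: 25, 15, 5, -5, -15, -25, -35 — linear: a_n = 35 − 10·n.
The 22nd slot belongs to subsequence A; its 8th term is 178.
Term 23 comes from subsequence B (its 8th entry): 55.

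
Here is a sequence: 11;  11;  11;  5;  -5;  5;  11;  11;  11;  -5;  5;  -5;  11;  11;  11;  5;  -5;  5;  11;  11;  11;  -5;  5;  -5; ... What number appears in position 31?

11

Reading positions in blocks of 6 reveals the pattern AAABBB — 2 tracks woven together.
Stream A is 11, 11, 11, 11, 11, 11, 11, 11, 11, 11, 11, 11, which is constant 11.
Stream B is 5, -5, 5, -5, 5, -5, 5, -5, 5, -5, 5, -5, which is alternating ±5.
Term 31 comes from stream A (its 16th entry): 11.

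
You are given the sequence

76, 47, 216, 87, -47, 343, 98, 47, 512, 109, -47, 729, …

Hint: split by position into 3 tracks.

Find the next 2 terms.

Taking every 3rd term gives 3 separate tracks.
Stream A is 76, 87, 98, 109, which is arithmetic, step +11.
Stream B is 47, -47, 47, -47, which is the oscillation 47·(−1)^(n+1).
Stream C is 216, 343, 512, 729, which is the cubes 6³, 7³, 8³, ….
Position 13 falls in stream A as its term 5, giving 120.
Position 14 falls in stream B as its term 5, giving 47.

120, 47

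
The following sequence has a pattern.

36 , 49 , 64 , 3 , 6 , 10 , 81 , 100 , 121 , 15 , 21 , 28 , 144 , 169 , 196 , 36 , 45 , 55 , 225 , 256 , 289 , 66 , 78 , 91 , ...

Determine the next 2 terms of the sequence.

The slot pattern repeats as AAABBB (period 6), so there are 2 interleaved tracks.
Subsequence A is 36, 49, 64, 81, 100, 121, 144, 169, 196, 225, 256, 289, which is consecutive squares n² from n = 6.
Subsequence B is 3, 6, 10, 15, 21, 28, 36, 45, 55, 66, 78, 91, which is triangular numbers starting at T_2.
Term 25 comes from subsequence A (its 13th entry): 324.
Position 26 → subsequence A, term 14 = 361.

324, 361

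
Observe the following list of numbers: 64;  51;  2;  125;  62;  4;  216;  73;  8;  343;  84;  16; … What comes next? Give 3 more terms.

Split by position mod 3 into 3 tracks.
Stream A: 64, 125, 216, 343 — consecutive cubes n³ from n = 4.
Stream B: 51, 62, 73, 84 — linear: a_n = 40 + 11·n.
Stream C: 2, 4, 8, 16 — powers 2^1, 2^2, 2^3, ….
Position 13 falls in stream A as its term 5, giving 512.
Position 14 falls in stream B as its term 5, giving 95.
Position 15 → stream C, term 5 = 32.

512, 95, 32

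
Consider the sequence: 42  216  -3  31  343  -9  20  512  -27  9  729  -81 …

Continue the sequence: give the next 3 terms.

-2, 1000, -243

Split by position mod 3 into 3 tracks.
Track A: 42, 31, 20, 9. Subtracting 11 each time.
Track B: 216, 343, 512, 729. Perfect cubes starting at 6³.
Track C: -3, -9, -27, -81. A geometric progression (common ratio 3).
Position 13 falls in track A as its term 5, giving -2.
The 14th slot belongs to track B; its 5th term is 1000.
The 15th slot belongs to track C; its 5th term is -243.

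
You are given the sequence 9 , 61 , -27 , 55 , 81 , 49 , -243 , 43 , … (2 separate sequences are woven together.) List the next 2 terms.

Odd-indexed and even-indexed terms follow separate rules.
Track A: 9, -27, 81, -243 (geometric, ×-3 each step).
Track B: 61, 55, 49, 43 (linear: a_n = 67 − 6·n).
Term 9 comes from track A (its 5th entry): 729.
Position 10 → track B, term 5 = 37.

729, 37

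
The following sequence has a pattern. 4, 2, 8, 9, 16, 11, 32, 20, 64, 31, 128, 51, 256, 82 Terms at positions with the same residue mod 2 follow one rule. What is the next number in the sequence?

Taking every 2nd term gives 2 separate tracks.
Stream A = 4, 8, 16, 32, 64, 128, 256: successive powers of 2.
Stream B = 2, 9, 11, 20, 31, 51, 82: each term equals the sum of the previous two.
Position 15 → stream A, term 8 = 512.

512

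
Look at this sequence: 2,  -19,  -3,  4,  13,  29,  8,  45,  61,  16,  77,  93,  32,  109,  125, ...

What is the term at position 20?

173

The slot pattern repeats as ABB (period 3), so there are 2 interleaved tracks.
Track A is 2, 4, 8, 16, 32, which is successive powers of 2.
Track B is -19, -3, 13, 29, 45, 61, 77, 93, 109, 125, which is adding 16 each time.
Term 20 comes from track B (its 13th entry): 173.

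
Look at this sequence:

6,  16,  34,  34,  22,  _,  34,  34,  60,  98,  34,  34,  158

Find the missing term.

Positions follow the repeating pattern AABB; grouping by letter gives 2 tracks.
Track A: 6, 16, 22, ?, 60, 98, 158 — a Fibonacci-like recurrence a_n = a_{n-1} + a_{n-2}.
Track B: 34, 34, 34, 34, 34, 34 — the constant sequence 34.
So the missing entry in track A is 38.

38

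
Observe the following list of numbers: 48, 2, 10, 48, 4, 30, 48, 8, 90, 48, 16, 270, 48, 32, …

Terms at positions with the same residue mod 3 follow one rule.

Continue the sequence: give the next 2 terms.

Split by position mod 3: positions 1, 4, 7, … form one track, and each other residue class forms its own.
Subsequence A: 48, 48, 48, 48, 48. Constant 48.
Subsequence B: 2, 4, 8, 16, 32. Powers of 2.
Subsequence C: 10, 30, 90, 270. A geometric progression (common ratio 3).
Position 15 falls in subsequence C as its term 5, giving 810.
The 16th slot belongs to subsequence A; its 6th term is 48.

810, 48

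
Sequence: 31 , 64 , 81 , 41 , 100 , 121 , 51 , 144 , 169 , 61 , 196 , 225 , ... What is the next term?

71

Reading positions in blocks of 3 reveals the pattern ABB — 2 tracks woven together.
Track A = 31, 41, 51, 61: adding 10 each time.
Track B = 64, 81, 100, 121, 144, 169, 196, 225: perfect squares starting at 8².
Position 13 falls in track A as its term 5, giving 71.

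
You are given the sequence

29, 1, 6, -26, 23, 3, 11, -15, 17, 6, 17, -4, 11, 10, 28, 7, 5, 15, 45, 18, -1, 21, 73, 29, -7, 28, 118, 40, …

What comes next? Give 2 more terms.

The terms cycle through 4 interleaved subsequences.
Track A: 29, 23, 17, 11, 5, -1, -7 — arithmetic, step −6.
Track B: 1, 3, 6, 10, 15, 21, 28 — triangular numbers starting at T_1.
Track C: 6, 11, 17, 28, 45, 73, 118 — Fibonacci-style (each term is the sum of the two before it).
Track D: -26, -15, -4, 7, 18, 29, 40 — linear: a_n = -37 + 11·n.
Position 29 falls in track A as its term 8, giving -13.
Position 30 falls in track B as its term 8, giving 36.

-13, 36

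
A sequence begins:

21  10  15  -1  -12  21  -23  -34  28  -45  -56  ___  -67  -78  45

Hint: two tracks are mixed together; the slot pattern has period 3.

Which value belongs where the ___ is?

Positions follow the repeating pattern AAB; grouping by letter gives 2 tracks.
Stream A is 21, 10, -1, -12, -23, -34, -45, -56, -67, -78, which is subtracting 11 each time.
Stream B is 15, 21, 28, ?, 45, which is triangular numbers n(n+1)/2 for n = 5, 6, ….
Filling stream B at index 4 by its rule yields 36.

36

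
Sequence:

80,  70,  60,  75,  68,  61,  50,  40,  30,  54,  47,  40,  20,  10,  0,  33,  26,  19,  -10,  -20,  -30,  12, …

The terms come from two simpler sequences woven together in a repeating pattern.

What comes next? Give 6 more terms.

Positions follow the repeating pattern AAABBB; grouping by letter gives 2 tracks.
Track A is 80, 70, 60, 50, 40, 30, 20, 10, 0, -10, -20, -30, which is linear: a_n = 90 − 10·n.
Track B is 75, 68, 61, 54, 47, 40, 33, 26, 19, 12, which is arithmetic with common difference −7.
The 23rd slot belongs to track B; its 11th term is 5.
Position 24 → track B, term 12 = -2.
Position 25 falls in track A as its term 13, giving -40.
The 26th slot belongs to track A; its 14th term is -50.
Term 27 comes from track A (its 15th entry): -60.
Position 28 → track B, term 13 = -9.

5, -2, -40, -50, -60, -9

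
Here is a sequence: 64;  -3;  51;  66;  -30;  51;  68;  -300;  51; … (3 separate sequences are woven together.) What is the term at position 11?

The terms cycle through 3 interleaved subsequences.
Track A: 64, 66, 68. Linear: a_n = 62 + 2·n.
Track B: -3, -30, -300. Geometric with ratio 10.
Track C: 51, 51, 51. Constant 51.
Position 11 → track B, term 4 = -3000.

-3000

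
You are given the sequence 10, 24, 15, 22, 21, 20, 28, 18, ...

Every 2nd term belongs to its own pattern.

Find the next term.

36

Taking every 2nd term gives 2 separate tracks.
Track A: 10, 15, 21, 28 (triangular numbers n(n+1)/2 for n = 4, 5, …).
Track B: 24, 22, 20, 18 (arithmetic, step −2).
Term 9 comes from track A (its 5th entry): 36.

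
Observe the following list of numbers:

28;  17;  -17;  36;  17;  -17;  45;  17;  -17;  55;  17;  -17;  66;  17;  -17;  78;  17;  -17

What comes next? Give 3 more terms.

91, 17, -17

Reading positions in blocks of 3 reveals the pattern ABB — 2 tracks woven together.
Subsequence A = 28, 36, 45, 55, 66, 78: triangular numbers n(n+1)/2 for n = 7, 8, ….
Subsequence B = 17, -17, 17, -17, 17, -17, 17, -17, 17, -17, 17, -17: the oscillation 17·(−1)^(n+1).
The 19th slot belongs to subsequence A; its 7th term is 91.
The 20th slot belongs to subsequence B; its 13th term is 17.
Position 21 → subsequence B, term 14 = -17.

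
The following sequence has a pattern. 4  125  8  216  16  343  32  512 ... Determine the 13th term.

256

Positions 1, 3, 5, … form one subsequence and positions 2, 4, 6, … form another.
Track A = 4, 8, 16, 32: powers 2^2, 2^3, 2^4, ….
Track B = 125, 216, 343, 512: consecutive cubes n³ from n = 5.
Term 13 comes from track A (its 7th entry): 256.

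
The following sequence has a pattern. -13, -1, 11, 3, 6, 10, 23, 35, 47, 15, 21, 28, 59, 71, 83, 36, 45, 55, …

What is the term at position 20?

The slot pattern repeats as AAABBB (period 6), so there are 2 interleaved tracks.
Subsequence A: -13, -1, 11, 23, 35, 47, 59, 71, 83 (adding 12 each time).
Subsequence B: 3, 6, 10, 15, 21, 28, 36, 45, 55 (the triangular numbers T_2, T_3, …).
Term 20 comes from subsequence A (its 11th entry): 107.

107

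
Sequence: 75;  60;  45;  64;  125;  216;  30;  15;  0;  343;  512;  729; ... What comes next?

The slot pattern repeats as AAABBB (period 6), so there are 2 interleaved tracks.
Subsequence A: 75, 60, 45, 30, 15, 0 (arithmetic, step −15).
Subsequence B: 64, 125, 216, 343, 512, 729 (consecutive cubes n³ from n = 4).
Term 13 comes from subsequence A (its 7th entry): -15.

-15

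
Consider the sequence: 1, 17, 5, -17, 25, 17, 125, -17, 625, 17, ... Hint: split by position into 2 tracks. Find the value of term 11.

The terms cycle through 2 interleaved subsequences.
Stream A: 1, 5, 25, 125, 625. Powers 5^0, 5^1, 5^2, ….
Stream B: 17, -17, 17, -17, 17. Oscillating between 17 and -17.
The 11th slot belongs to stream A; its 6th term is 3125.

3125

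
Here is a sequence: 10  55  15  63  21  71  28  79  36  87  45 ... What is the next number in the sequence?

95

Positions 1, 3, 5, … form one subsequence and positions 2, 4, 6, … form another.
Subsequence A is 10, 15, 21, 28, 36, 45, which is triangular numbers n(n+1)/2 for n = 4, 5, ….
Subsequence B is 55, 63, 71, 79, 87, which is arithmetic with common difference +8.
Term 12 comes from subsequence B (its 6th entry): 95.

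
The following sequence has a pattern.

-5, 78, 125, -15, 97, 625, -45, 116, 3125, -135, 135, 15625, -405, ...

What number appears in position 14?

154

Taking every 3rd term gives 3 separate tracks.
Subsequence A: -5, -15, -45, -135, -405 (multiplying by 3 each time).
Subsequence B: 78, 97, 116, 135 (arithmetic, step +19).
Subsequence C: 125, 625, 3125, 15625 (powers of 5).
Position 14 falls in subsequence B as its term 5, giving 154.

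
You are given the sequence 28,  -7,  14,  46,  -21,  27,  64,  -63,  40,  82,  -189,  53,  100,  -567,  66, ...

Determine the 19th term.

136

Taking every 3rd term gives 3 separate tracks.
Subsequence A is 28, 46, 64, 82, 100, which is linear: a_n = 10 + 18·n.
Subsequence B is -7, -21, -63, -189, -567, which is geometric, ×3 each step.
Subsequence C is 14, 27, 40, 53, 66, which is arithmetic with common difference +13.
Position 19 → subsequence A, term 7 = 136.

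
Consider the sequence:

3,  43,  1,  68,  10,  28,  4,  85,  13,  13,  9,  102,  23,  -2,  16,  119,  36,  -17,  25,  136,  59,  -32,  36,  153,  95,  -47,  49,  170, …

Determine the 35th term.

Read the sequence 4 terms at a time; column i is its own pattern.
Subsequence A: 3, 10, 13, 23, 36, 59, 95 — each term equals the sum of the previous two.
Subsequence B: 43, 28, 13, -2, -17, -32, -47 — subtracting 15 each time.
Subsequence C: 1, 4, 9, 16, 25, 36, 49 — the squares 1², 2², 3², ….
Subsequence D: 68, 85, 102, 119, 136, 153, 170 — arithmetic with common difference +17.
Position 35 falls in subsequence C as its term 9, giving 81.

81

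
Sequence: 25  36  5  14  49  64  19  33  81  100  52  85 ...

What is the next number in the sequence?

Reading positions in blocks of 4 reveals the pattern AABB — 2 tracks woven together.
Track A: 25, 36, 49, 64, 81, 100. Perfect squares starting at 5².
Track B: 5, 14, 19, 33, 52, 85. Fibonacci-style (each term is the sum of the two before it).
Position 13 falls in track A as its term 7, giving 121.

121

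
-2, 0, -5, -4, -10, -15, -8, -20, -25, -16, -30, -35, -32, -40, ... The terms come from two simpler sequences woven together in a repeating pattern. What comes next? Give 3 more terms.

-45, -64, -50

Reading positions in blocks of 3 reveals the pattern ABB — 2 tracks woven together.
Subsequence A: -2, -4, -8, -16, -32. Multiplying by 2 each time.
Subsequence B: 0, -5, -10, -15, -20, -25, -30, -35, -40. Linear: a_n = 5 − 5·n.
The 15th slot belongs to subsequence B; its 10th term is -45.
Term 16 comes from subsequence A (its 6th entry): -64.
The 17th slot belongs to subsequence B; its 11th term is -50.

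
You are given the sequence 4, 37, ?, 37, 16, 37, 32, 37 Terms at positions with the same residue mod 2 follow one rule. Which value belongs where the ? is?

Taking every 2nd term gives 2 separate tracks.
Track A is 4, ?, 16, 32, which is successive powers of 2.
Track B is 37, 37, 37, 37, which is constant 37.
Track A's pattern makes the blank 8.

8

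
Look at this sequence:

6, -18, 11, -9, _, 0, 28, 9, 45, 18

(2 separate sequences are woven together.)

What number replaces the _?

17

Odd-indexed and even-indexed terms follow separate rules.
Track A is 6, 11, ?, 28, 45, which is Fibonacci-style (each term is the sum of the two before it).
Track B is -18, -9, 0, 9, 18, which is adding 9 each time.
Filling track A at index 3 by its rule yields 17.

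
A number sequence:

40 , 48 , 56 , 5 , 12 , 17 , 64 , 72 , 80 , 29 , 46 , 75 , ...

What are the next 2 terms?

Positions follow the repeating pattern AAABBB; grouping by letter gives 2 tracks.
Stream A = 40, 48, 56, 64, 72, 80: arithmetic, step +8.
Stream B = 5, 12, 17, 29, 46, 75: Fibonacci-style (each term is the sum of the two before it).
Term 13 comes from stream A (its 7th entry): 88.
Position 14 → stream A, term 8 = 96.

88, 96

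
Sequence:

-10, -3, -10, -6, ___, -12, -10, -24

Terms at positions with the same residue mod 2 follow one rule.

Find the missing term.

-10

Split by position mod 2 into 2 tracks.
Track A = -10, -10, ?, -10: always -10.
Track B = -3, -6, -12, -24: a geometric progression (common ratio 2).
The gap is track A's term 3; the rule gives -10.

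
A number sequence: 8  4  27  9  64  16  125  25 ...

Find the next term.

Taking every 2nd term gives 2 separate tracks.
Subsequence A = 8, 27, 64, 125: the cubes 2³, 3³, 4³, ….
Subsequence B = 4, 9, 16, 25: the squares 2², 3², 4², ….
Position 9 falls in subsequence A as its term 5, giving 216.

216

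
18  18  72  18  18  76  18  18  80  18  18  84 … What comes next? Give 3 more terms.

18, 18, 88

The slot pattern repeats as AAB (period 3), so there are 2 interleaved tracks.
Subsequence A: 18, 18, 18, 18, 18, 18, 18, 18. Always 18.
Subsequence B: 72, 76, 80, 84. Linear: a_n = 68 + 4·n.
Term 13 comes from subsequence A (its 9th entry): 18.
Position 14 → subsequence A, term 10 = 18.
Position 15 → subsequence B, term 5 = 88.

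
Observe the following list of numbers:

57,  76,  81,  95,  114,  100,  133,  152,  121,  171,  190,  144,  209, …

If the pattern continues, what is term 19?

285

The slot pattern repeats as AAB (period 3), so there are 2 interleaved tracks.
Stream A: 57, 76, 95, 114, 133, 152, 171, 190, 209 — adding 19 each time.
Stream B: 81, 100, 121, 144 — perfect squares starting at 9².
The 19th slot belongs to stream A; its 13th term is 285.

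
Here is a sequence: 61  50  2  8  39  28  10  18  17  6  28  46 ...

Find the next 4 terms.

-5, -16, 74, 120

Reading positions in blocks of 4 reveals the pattern AABB — 2 tracks woven together.
Subsequence A: 61, 50, 39, 28, 17, 6. Arithmetic with common difference −11.
Subsequence B: 2, 8, 10, 18, 28, 46. Each term equals the sum of the previous two.
Position 13 → subsequence A, term 7 = -5.
Term 14 comes from subsequence A (its 8th entry): -16.
Position 15 → subsequence B, term 7 = 74.
The 16th slot belongs to subsequence B; its 8th term is 120.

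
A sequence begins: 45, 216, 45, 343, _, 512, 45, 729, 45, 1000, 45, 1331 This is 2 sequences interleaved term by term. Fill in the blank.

The terms cycle through 2 interleaved subsequences.
Track A: 45, 45, ?, 45, 45, 45. Constant 45.
Track B: 216, 343, 512, 729, 1000, 1331. Perfect cubes starting at 6³.
The gap is track A's term 3; the rule gives 45.

45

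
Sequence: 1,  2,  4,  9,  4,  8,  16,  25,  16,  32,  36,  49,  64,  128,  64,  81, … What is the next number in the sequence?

256

Positions follow the repeating pattern AABB; grouping by letter gives 2 tracks.
Subsequence A: 1, 2, 4, 8, 16, 32, 64, 128. Powers of 2.
Subsequence B: 4, 9, 16, 25, 36, 49, 64, 81. Perfect squares starting at 2².
Position 17 falls in subsequence A as its term 9, giving 256.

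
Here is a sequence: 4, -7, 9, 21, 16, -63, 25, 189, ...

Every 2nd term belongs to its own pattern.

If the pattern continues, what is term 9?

Positions 1, 3, 5, … form one subsequence and positions 2, 4, 6, … form another.
Stream A: 4, 9, 16, 25 (perfect squares starting at 2²).
Stream B: -7, 21, -63, 189 (multiplying by -3 each time).
Position 9 falls in stream A as its term 5, giving 36.

36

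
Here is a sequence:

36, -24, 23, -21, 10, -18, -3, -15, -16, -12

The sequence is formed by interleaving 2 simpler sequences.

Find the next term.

Taking every 2nd term gives 2 separate tracks.
Stream A: 36, 23, 10, -3, -16. Linear: a_n = 49 − 13·n.
Stream B: -24, -21, -18, -15, -12. Linear: a_n = -27 + 3·n.
Position 11 → stream A, term 6 = -29.

-29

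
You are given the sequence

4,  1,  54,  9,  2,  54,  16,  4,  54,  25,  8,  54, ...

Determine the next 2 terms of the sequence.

Read the sequence 3 terms at a time; column i is its own pattern.
Stream A is 4, 9, 16, 25, which is the squares 2², 3², 4², ….
Stream B is 1, 2, 4, 8, which is geometric, ×2 each step.
Stream C is 54, 54, 54, 54, which is the constant sequence 54.
Position 13 → stream A, term 5 = 36.
Position 14 → stream B, term 5 = 16.

36, 16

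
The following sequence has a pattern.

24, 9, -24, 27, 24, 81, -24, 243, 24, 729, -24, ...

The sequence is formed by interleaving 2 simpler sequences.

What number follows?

2187

Taking every 2nd term gives 2 separate tracks.
Track A: 24, -24, 24, -24, 24, -24 — the oscillation 24·(−1)^(n+1).
Track B: 9, 27, 81, 243, 729 — powers of 3.
The 12th slot belongs to track B; its 6th term is 2187.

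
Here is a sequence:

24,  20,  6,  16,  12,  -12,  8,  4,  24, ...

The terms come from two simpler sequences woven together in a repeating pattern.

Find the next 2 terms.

Positions follow the repeating pattern AAB; grouping by letter gives 2 tracks.
Stream A is 24, 20, 16, 12, 8, 4, which is arithmetic with common difference −4.
Stream B is 6, -12, 24, which is multiplying by -2 each time.
Position 10 → stream A, term 7 = 0.
Term 11 comes from stream A (its 8th entry): -4.

0, -4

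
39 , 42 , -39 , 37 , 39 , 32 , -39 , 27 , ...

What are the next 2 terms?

The terms cycle through 2 interleaved subsequences.
Subsequence A: 39, -39, 39, -39 — alternating ±39.
Subsequence B: 42, 37, 32, 27 — arithmetic, step −5.
Position 9 falls in subsequence A as its term 5, giving 39.
Position 10 → subsequence B, term 5 = 22.

39, 22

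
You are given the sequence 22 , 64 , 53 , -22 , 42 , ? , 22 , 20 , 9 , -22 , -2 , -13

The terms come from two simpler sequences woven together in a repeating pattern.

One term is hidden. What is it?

31

Positions follow the repeating pattern ABB; grouping by letter gives 2 tracks.
Track A: 22, -22, 22, -22 — alternating ±22.
Track B: 64, 53, 42, ?, 20, 9, -2, -13 — linear: a_n = 75 − 11·n.
Filling track B at index 4 by its rule yields 31.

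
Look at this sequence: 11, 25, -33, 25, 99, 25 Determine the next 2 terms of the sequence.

Taking every 2nd term gives 2 separate tracks.
Track A = 11, -33, 99: geometric with ratio -3.
Track B = 25, 25, 25: the constant sequence 25.
Position 7 → track A, term 4 = -297.
Position 8 → track B, term 4 = 25.

-297, 25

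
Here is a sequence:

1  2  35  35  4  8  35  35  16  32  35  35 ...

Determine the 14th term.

128

Positions follow the repeating pattern AABB; grouping by letter gives 2 tracks.
Track A: 1, 2, 4, 8, 16, 32 (successive powers of 2).
Track B: 35, 35, 35, 35, 35, 35 (always 35).
Position 14 → track A, term 8 = 128.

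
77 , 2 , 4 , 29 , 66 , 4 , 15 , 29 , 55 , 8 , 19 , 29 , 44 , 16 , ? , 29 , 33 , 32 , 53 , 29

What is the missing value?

Split by position mod 4 into 4 tracks.
Stream A = 77, 66, 55, 44, 33: arithmetic, step −11.
Stream B = 2, 4, 8, 16, 32: powers 2^1, 2^2, 2^3, ….
Stream C = 4, 15, 19, ?, 53: Fibonacci-style (each term is the sum of the two before it).
Stream D = 29, 29, 29, 29, 29: constant 29.
The gap is stream C's term 4; the rule gives 34.

34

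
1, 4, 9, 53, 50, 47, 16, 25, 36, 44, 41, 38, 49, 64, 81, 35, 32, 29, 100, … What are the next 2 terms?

Positions follow the repeating pattern AAABBB; grouping by letter gives 2 tracks.
Track A: 1, 4, 9, 16, 25, 36, 49, 64, 81, 100 — perfect squares starting at 1².
Track B: 53, 50, 47, 44, 41, 38, 35, 32, 29 — arithmetic, step −3.
Position 20 → track A, term 11 = 121.
Position 21 → track A, term 12 = 144.

121, 144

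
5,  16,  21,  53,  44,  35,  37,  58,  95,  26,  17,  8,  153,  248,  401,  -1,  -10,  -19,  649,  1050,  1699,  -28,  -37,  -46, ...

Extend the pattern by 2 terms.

Positions follow the repeating pattern AAABBB; grouping by letter gives 2 tracks.
Track A = 5, 16, 21, 37, 58, 95, 153, 248, 401, 649, 1050, 1699: Fibonacci-style (each term is the sum of the two before it).
Track B = 53, 44, 35, 26, 17, 8, -1, -10, -19, -28, -37, -46: arithmetic, step −9.
Position 25 falls in track A as its term 13, giving 2749.
Position 26 falls in track A as its term 14, giving 4448.

2749, 4448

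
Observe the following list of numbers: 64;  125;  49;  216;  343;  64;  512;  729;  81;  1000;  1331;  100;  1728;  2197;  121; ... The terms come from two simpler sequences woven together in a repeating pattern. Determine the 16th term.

Reading positions in blocks of 3 reveals the pattern AAB — 2 tracks woven together.
Track A: 64, 125, 216, 343, 512, 729, 1000, 1331, 1728, 2197 (perfect cubes starting at 4³).
Track B: 49, 64, 81, 100, 121 (the squares 7², 8², 9², …).
Position 16 → track A, term 11 = 2744.

2744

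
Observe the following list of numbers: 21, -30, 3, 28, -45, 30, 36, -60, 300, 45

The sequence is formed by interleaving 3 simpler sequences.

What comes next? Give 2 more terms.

-75, 3000

The terms cycle through 3 interleaved subsequences.
Track A is 21, 28, 36, 45, which is the triangular numbers T_6, T_7, ….
Track B is -30, -45, -60, which is arithmetic with common difference −15.
Track C is 3, 30, 300, which is a geometric progression (common ratio 10).
Position 11 falls in track B as its term 4, giving -75.
The 12th slot belongs to track C; its 4th term is 3000.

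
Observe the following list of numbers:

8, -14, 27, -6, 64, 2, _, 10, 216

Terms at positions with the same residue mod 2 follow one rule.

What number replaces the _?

Taking every 2nd term gives 2 separate tracks.
Track A is 8, 27, 64, ?, 216, which is perfect cubes starting at 2³.
Track B is -14, -6, 2, 10, which is linear: a_n = -22 + 8·n.
Track A's pattern makes the blank 125.

125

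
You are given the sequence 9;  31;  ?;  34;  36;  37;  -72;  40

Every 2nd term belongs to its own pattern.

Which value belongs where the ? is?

Taking every 2nd term gives 2 separate tracks.
Stream A: 9, ?, 36, -72. Multiplying by -2 each time.
Stream B: 31, 34, 37, 40. Adding 3 each time.
Filling stream A at index 2 by its rule yields -18.

-18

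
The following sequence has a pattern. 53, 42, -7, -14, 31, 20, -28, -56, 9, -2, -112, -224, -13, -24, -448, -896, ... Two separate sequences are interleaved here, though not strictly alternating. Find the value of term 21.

Positions follow the repeating pattern AABB; grouping by letter gives 2 tracks.
Track A: 53, 42, 31, 20, 9, -2, -13, -24 — linear: a_n = 64 − 11·n.
Track B: -7, -14, -28, -56, -112, -224, -448, -896 — geometric with ratio 2.
Position 21 falls in track A as its term 11, giving -57.

-57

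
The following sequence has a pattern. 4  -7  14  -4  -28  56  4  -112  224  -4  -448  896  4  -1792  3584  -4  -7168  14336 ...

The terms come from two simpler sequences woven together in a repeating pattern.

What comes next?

Positions follow the repeating pattern ABB; grouping by letter gives 2 tracks.
Track A = 4, -4, 4, -4, 4, -4: alternating ±4.
Track B = -7, 14, -28, 56, -112, 224, -448, 896, -1792, 3584, -7168, 14336: a geometric progression (common ratio -2).
Position 19 falls in track A as its term 7, giving 4.

4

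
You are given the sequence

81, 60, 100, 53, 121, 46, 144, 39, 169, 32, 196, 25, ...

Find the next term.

225

The terms cycle through 2 interleaved subsequences.
Track A: 81, 100, 121, 144, 169, 196 (the squares 9², 10², 11², …).
Track B: 60, 53, 46, 39, 32, 25 (arithmetic, step −7).
Position 13 → track A, term 7 = 225.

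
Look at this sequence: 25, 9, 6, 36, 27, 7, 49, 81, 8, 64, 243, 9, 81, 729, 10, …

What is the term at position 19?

121

Read the sequence 3 terms at a time; column i is its own pattern.
Stream A = 25, 36, 49, 64, 81: consecutive squares n² from n = 5.
Stream B = 9, 27, 81, 243, 729: powers of 3.
Stream C = 6, 7, 8, 9, 10: arithmetic with common difference +1.
Position 19 falls in stream A as its term 7, giving 121.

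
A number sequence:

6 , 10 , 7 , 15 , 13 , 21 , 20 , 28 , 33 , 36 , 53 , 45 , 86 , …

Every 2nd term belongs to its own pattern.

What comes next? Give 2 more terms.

The terms cycle through 2 interleaved subsequences.
Stream A = 6, 7, 13, 20, 33, 53, 86: a Fibonacci-like recurrence a_n = a_{n-1} + a_{n-2}.
Stream B = 10, 15, 21, 28, 36, 45: triangular numbers n(n+1)/2 for n = 4, 5, ….
The 14th slot belongs to stream B; its 7th term is 55.
Position 15 falls in stream A as its term 8, giving 139.

55, 139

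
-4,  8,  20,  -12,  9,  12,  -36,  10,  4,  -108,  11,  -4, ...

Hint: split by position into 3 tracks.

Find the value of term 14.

Split by position mod 3 into 3 tracks.
Subsequence A: -4, -12, -36, -108. Geometric with ratio 3.
Subsequence B: 8, 9, 10, 11. Linear: a_n = 7 + n.
Subsequence C: 20, 12, 4, -4. Linear: a_n = 28 − 8·n.
Position 14 falls in subsequence B as its term 5, giving 12.

12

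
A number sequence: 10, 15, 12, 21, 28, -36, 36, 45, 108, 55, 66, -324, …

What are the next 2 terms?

The slot pattern repeats as AAB (period 3), so there are 2 interleaved tracks.
Track A: 10, 15, 21, 28, 36, 45, 55, 66 (triangular numbers n(n+1)/2 for n = 4, 5, …).
Track B: 12, -36, 108, -324 (geometric, ×-3 each step).
Term 13 comes from track A (its 9th entry): 78.
Term 14 comes from track A (its 10th entry): 91.

78, 91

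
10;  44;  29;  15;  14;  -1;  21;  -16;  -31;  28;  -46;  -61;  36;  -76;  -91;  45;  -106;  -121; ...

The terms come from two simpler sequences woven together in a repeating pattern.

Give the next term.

55

The slot pattern repeats as ABB (period 3), so there are 2 interleaved tracks.
Subsequence A: 10, 15, 21, 28, 36, 45. Triangular numbers n(n+1)/2 for n = 4, 5, ….
Subsequence B: 44, 29, 14, -1, -16, -31, -46, -61, -76, -91, -106, -121. Arithmetic, step −15.
The 19th slot belongs to subsequence A; its 7th term is 55.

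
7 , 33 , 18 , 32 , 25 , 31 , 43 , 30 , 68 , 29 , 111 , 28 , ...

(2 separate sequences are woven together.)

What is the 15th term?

Positions 1, 3, 5, … form one subsequence and positions 2, 4, 6, … form another.
Subsequence A = 7, 18, 25, 43, 68, 111: a Fibonacci-like recurrence a_n = a_{n-1} + a_{n-2}.
Subsequence B = 33, 32, 31, 30, 29, 28: linear: a_n = 34 − n.
Term 15 comes from subsequence A (its 8th entry): 290.

290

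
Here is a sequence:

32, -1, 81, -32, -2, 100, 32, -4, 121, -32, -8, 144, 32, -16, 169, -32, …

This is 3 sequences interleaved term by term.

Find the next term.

Read the sequence 3 terms at a time; column i is its own pattern.
Stream A = 32, -32, 32, -32, 32, -32: oscillating between 32 and -32.
Stream B = -1, -2, -4, -8, -16: multiplying by 2 each time.
Stream C = 81, 100, 121, 144, 169: perfect squares starting at 9².
Position 17 falls in stream B as its term 6, giving -32.

-32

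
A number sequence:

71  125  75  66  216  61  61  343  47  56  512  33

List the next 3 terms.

51, 729, 19

The terms cycle through 3 interleaved subsequences.
Subsequence A is 71, 66, 61, 56, which is arithmetic with common difference −5.
Subsequence B is 125, 216, 343, 512, which is perfect cubes starting at 5³.
Subsequence C is 75, 61, 47, 33, which is linear: a_n = 89 − 14·n.
The 13th slot belongs to subsequence A; its 5th term is 51.
Position 14 falls in subsequence B as its term 5, giving 729.
Position 15 → subsequence C, term 5 = 19.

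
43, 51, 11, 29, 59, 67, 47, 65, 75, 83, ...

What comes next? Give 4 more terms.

The slot pattern repeats as AABB (period 4), so there are 2 interleaved tracks.
Track A = 43, 51, 59, 67, 75, 83: linear: a_n = 35 + 8·n.
Track B = 11, 29, 47, 65: adding 18 each time.
The 11th slot belongs to track B; its 5th term is 83.
Position 12 falls in track B as its term 6, giving 101.
The 13th slot belongs to track A; its 7th term is 91.
Position 14 falls in track A as its term 8, giving 99.

83, 101, 91, 99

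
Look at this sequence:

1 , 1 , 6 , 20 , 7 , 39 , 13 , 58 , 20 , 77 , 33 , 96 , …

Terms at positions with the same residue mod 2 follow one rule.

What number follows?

53

Split by position mod 2 into 2 tracks.
Stream A is 1, 6, 7, 13, 20, 33, which is Fibonacci-style (each term is the sum of the two before it).
Stream B is 1, 20, 39, 58, 77, 96, which is arithmetic, step +19.
Position 13 falls in stream A as its term 7, giving 53.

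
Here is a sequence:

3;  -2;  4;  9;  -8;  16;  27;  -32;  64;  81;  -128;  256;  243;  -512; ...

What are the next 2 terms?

The slot pattern repeats as ABB (period 3), so there are 2 interleaved tracks.
Track A is 3, 9, 27, 81, 243, which is powers 3^1, 3^2, 3^3, ….
Track B is -2, 4, -8, 16, -32, 64, -128, 256, -512, which is geometric with ratio -2.
Position 15 falls in track B as its term 10, giving 1024.
The 16th slot belongs to track A; its 6th term is 729.

1024, 729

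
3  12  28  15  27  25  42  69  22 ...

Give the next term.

Positions follow the repeating pattern AAB; grouping by letter gives 2 tracks.
Subsequence A: 3, 12, 15, 27, 42, 69. A Fibonacci-like recurrence a_n = a_{n-1} + a_{n-2}.
Subsequence B: 28, 25, 22. Subtracting 3 each time.
Position 10 → subsequence A, term 7 = 111.

111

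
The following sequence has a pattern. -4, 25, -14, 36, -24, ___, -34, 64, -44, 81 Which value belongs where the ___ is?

Split by position mod 2 into 2 tracks.
Track A: -4, -14, -24, -34, -44 (arithmetic with common difference −10).
Track B: 25, 36, ?, 64, 81 (the squares 5², 6², 7², …).
Filling track B at index 3 by its rule yields 49.

49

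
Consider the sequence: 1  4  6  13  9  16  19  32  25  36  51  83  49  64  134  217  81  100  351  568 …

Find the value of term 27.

Positions follow the repeating pattern AABB; grouping by letter gives 2 tracks.
Track A: 1, 4, 9, 16, 25, 36, 49, 64, 81, 100 (perfect squares starting at 1²).
Track B: 6, 13, 19, 32, 51, 83, 134, 217, 351, 568 (each term equals the sum of the previous two).
The 27th slot belongs to track B; its 13th term is 2406.

2406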